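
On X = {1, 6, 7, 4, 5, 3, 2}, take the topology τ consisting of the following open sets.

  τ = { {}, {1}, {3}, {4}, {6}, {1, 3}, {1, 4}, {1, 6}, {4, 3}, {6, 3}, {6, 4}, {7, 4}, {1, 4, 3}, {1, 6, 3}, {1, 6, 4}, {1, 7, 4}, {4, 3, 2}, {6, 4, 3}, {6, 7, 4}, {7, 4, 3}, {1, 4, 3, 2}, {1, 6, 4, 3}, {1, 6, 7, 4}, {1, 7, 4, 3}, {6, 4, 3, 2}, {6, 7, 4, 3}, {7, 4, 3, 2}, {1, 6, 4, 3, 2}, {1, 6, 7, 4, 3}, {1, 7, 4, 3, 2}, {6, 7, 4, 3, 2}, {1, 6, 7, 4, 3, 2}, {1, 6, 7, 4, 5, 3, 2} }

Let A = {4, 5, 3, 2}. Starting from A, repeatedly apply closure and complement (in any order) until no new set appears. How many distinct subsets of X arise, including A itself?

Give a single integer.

cl via duality: int({1, 6, 7}) = {1, 6}, so X∖{1, 6} = {7, 4, 5, 3, 2}
Write k for closure, c for complement:
  1. A     = {4, 5, 3, 2}
  2. kA    = {7, 4, 5, 3, 2}
  3. cA    = {1, 6, 7}
  4. ckA   = {1, 6}
  5. kcA   = {1, 6, 7, 5}
  6. kckA  = {1, 6, 5}
  7. ckcA  = {4, 3, 2}
  8. ckckA = {7, 4, 3, 2}
applying k or c yields no new set

8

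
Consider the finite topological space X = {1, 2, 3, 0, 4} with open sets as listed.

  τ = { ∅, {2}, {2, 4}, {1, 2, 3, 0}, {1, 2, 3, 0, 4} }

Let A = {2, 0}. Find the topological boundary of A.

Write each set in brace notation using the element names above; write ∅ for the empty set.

opens ⊆ A: ∅, {2}; union → int = {2}
complement {1, 3, 4}; its interior ∅; cl(A) = X∖∅ = {1, 2, 3, 0, 4}
boundary = {1, 2, 3, 0, 4} ∖ {2} = {1, 3, 0, 4}

{1, 3, 0, 4}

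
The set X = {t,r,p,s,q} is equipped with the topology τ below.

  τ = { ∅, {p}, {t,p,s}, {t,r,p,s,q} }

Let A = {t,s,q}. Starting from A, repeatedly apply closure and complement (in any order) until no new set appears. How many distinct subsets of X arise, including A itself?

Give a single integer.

cl via duality: int({r,p}) = {p}, so X∖{p} = {t,r,s,q}
Write k for closure, c for complement:
  1. A     = {t,s,q}
  2. kA    = {t,r,s,q}
  3. cA    = {r,p}
  4. ckA   = {p}
  5. kcA   = {t,r,p,s,q}
  6. ckcA  = ∅
applying k or c yields no new set

6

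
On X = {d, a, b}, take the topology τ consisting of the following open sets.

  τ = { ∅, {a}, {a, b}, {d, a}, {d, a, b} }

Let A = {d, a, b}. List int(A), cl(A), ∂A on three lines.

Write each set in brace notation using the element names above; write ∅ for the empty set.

int(A) = {d, a, b}
cl(A)  = {d, a, b}
∂A     = ∅

open subsets of A: ∅, {a}, {a, b}, {d, a}, {d, a, b}; so int(A) = {d, a, b}
closure: X∖int(X∖A) = X∖∅ = {d, a, b}
∂A = {d, a, b} minus {d, a, b} = ∅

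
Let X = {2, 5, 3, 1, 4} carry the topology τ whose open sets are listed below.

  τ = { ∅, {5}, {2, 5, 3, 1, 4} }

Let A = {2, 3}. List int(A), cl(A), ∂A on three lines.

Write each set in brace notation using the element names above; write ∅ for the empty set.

int(A) = ∅
cl(A)  = {2, 3, 1, 4}
∂A     = {2, 3, 1, 4}

open subsets of A: ∅; so int(A) = ∅
closure: X∖int(X∖A) = X∖{5} = {2, 3, 1, 4}
∂A = {2, 3, 1, 4} minus ∅ = {2, 3, 1, 4}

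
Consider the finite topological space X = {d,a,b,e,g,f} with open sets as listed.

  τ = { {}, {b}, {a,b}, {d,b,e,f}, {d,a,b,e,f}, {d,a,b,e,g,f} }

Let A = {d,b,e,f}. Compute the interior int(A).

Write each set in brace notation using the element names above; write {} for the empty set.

{d,b,e,f}

U open, U⊆A: {}, {b}, {d,b,e,f}. int(A) = ⋃ = {d,b,e,f}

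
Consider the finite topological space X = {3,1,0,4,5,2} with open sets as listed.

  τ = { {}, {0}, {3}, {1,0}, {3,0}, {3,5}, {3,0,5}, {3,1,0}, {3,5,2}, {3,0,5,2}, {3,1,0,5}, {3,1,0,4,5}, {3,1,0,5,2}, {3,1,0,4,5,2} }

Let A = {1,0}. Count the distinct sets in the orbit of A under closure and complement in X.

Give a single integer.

complement {3,4,5,2}; its interior {3,5,2}; cl(A) = X∖{3,5,2} = {1,0,4}
With k = closure, c = complement:
  1. A     = {1,0}
  2. kA    = {1,0,4}
  3. cA    = {3,4,5,2}
  4. ckA   = {3,5,2}
k, c of each give nothing new

4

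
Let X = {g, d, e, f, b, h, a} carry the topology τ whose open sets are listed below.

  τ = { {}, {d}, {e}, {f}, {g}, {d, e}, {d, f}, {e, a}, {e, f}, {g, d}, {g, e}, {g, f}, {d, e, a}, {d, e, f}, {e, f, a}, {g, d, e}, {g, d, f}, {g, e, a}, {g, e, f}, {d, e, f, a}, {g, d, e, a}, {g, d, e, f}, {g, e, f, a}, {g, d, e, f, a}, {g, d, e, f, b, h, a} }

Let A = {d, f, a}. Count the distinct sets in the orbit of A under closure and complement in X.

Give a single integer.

closure: X∖int(X∖A) = X∖{g, e} = {d, f, b, h, a}
Let k=closure and c=complement:
  1. A     = {d, f, a}
  2. kA    = {d, f, b, h, a}
  3. cA    = {g, e, b, h}
  4. ckA   = {g, e}
  5. kcA   = {g, e, b, h, a}
  6. ckcA  = {d, f}
  7. kckcA = {d, f, b, h}
  8. ckckcA = {g, e, a}
— saturated at 8

8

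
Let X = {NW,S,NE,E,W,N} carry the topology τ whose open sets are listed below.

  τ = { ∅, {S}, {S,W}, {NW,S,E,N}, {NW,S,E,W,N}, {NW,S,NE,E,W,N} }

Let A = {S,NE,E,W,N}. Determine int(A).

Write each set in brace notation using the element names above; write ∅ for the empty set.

opens ⊆ A: ∅, {S}, {S,W}; union → int = {S,W}

{S,W}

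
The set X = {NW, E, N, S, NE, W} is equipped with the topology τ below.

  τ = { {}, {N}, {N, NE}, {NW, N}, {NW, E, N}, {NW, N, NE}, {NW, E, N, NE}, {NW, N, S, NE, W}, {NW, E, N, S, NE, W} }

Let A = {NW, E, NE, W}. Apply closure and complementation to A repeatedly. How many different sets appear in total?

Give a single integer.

cl via duality: int({N, S}) = {N}, so X∖{N} = {NW, E, S, NE, W}
Write k for closure, c for complement:
  1. A     = {NW, E, NE, W}
  2. kA    = {NW, E, S, NE, W}
  3. cA    = {N, S}
  4. ckA   = {N}
  5. kcA   = {NW, E, N, S, NE, W}
  6. ckcA  = {}
applying k or c yields no new set

6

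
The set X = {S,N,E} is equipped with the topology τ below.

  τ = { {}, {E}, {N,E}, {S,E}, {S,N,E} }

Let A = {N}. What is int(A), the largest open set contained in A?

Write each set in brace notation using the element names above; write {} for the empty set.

{}

open subsets of A: {}; so int(A) = {}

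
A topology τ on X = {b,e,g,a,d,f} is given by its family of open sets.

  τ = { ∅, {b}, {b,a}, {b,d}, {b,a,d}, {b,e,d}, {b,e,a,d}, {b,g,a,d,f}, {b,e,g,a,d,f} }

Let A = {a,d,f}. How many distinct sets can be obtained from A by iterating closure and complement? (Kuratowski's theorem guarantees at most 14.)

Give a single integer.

complement {b,e,g}; its interior {b}; cl(A) = X∖{b} = {e,g,a,d,f}
With k = closure, c = complement:
  1. A     = {a,d,f}
  2. kA    = {e,g,a,d,f}
  3. cA    = {b,e,g}
  4. ckA   = {b}
  5. kcA   = {b,e,g,a,d,f}
  6. ckcA  = ∅
k, c of each give nothing new

6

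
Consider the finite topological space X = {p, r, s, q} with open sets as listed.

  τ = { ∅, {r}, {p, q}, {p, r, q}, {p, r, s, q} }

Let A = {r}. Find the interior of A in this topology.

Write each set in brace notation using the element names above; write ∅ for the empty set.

open subsets of A: ∅, {r}; so int(A) = {r}

{r}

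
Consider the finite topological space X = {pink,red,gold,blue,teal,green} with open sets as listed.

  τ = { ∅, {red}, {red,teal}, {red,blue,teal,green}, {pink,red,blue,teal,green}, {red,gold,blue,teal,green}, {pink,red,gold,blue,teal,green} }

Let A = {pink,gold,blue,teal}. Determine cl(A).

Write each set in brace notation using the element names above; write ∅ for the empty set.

closure: X∖int(X∖A) = X∖{red} = {pink,gold,blue,teal,green}

{pink,gold,blue,teal,green}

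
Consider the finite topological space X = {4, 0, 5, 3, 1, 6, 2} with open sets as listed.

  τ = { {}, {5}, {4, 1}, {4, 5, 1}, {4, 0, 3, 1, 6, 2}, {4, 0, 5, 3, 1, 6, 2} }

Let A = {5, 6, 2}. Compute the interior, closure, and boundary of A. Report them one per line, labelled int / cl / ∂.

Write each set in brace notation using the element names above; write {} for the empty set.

interior: largest open inside A is {5} (from {}, {5})
cl via duality: int({4, 0, 3, 1}) = {4, 1}, so X∖{4, 1} = {0, 5, 3, 6, 2}
cl∖int = {0, 3, 6, 2}

int(A) = {5}
cl(A)  = {0, 5, 3, 6, 2}
∂A     = {0, 3, 6, 2}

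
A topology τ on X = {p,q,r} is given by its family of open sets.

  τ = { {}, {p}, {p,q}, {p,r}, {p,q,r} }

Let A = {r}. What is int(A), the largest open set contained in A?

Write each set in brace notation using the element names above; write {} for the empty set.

{}

U open, U⊆A: {}. int(A) = ⋃ = {}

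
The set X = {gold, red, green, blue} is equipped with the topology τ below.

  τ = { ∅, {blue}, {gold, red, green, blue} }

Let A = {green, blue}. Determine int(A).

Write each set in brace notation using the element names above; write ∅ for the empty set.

{blue}

interior: largest open inside A is {blue} (from ∅, {blue})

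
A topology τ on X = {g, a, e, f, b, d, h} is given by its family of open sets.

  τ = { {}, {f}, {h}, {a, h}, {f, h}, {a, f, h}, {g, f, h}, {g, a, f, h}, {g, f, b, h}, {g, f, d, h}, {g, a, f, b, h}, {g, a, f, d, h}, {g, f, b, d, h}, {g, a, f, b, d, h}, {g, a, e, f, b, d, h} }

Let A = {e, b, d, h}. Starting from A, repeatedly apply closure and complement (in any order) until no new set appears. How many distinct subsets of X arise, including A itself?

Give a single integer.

X∖A={g, a, f}, int(X∖A)={f}, hence cl(A)={g, a, e, b, d, h}
Orbit (k=closure, c=complement):
  1. A     = {e, b, d, h}
  2. kA    = {g, a, e, b, d, h}
  3. cA    = {g, a, f}
  4. ckA   = {f}
  5. kcA   = {g, a, e, f, b, d}
  6. kckA  = {g, e, f, b, d}
  7. ckcA  = {h}
  8. ckckA = {a, h}
(closed under both — stop)

8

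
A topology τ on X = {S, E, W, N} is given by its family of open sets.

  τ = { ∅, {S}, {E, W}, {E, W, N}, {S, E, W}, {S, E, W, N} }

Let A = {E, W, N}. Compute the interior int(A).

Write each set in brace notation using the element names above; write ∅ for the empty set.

interior: largest open inside A is {E, W, N} (from ∅, {E, W}, {E, W, N})

{E, W, N}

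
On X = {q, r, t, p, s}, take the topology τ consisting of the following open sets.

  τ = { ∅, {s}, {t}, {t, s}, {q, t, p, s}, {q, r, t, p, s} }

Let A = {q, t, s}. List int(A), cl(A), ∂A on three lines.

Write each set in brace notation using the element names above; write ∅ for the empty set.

open subsets of A: ∅, {t}, {s}, {t, s}; so int(A) = {t, s}
closure: X∖int(X∖A) = X∖∅ = {q, r, t, p, s}
∂A = {q, r, t, p, s} minus {t, s} = {q, r, p}

int(A) = {t, s}
cl(A)  = {q, r, t, p, s}
∂A     = {q, r, p}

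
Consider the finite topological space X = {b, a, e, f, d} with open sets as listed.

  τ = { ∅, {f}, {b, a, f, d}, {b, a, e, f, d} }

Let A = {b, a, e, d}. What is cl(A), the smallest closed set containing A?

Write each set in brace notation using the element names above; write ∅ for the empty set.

{b, a, e, d}

closure: X∖int(X∖A) = X∖{f} = {b, a, e, d}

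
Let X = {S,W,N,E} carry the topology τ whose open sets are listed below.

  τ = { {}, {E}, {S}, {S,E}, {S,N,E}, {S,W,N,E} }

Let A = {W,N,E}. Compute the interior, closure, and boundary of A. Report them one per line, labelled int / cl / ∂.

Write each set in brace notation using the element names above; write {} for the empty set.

int(A) = {E}
cl(A)  = {W,N,E}
∂A     = {W,N}

opens ⊆ A: {}, {E}; union → int = {E}
complement {S}; its interior {S}; cl(A) = X∖{S} = {W,N,E}
boundary = {W,N,E} ∖ {E} = {W,N}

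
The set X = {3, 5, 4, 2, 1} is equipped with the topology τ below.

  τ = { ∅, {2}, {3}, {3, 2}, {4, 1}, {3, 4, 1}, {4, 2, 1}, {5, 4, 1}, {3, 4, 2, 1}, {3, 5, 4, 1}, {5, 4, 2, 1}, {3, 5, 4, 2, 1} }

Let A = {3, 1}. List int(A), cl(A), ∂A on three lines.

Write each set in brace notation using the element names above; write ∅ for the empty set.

int(A) = {3}
cl(A)  = {3, 5, 4, 1}
∂A     = {5, 4, 1}

opens ⊆ A: ∅, {3}; union → int = {3}
complement {5, 4, 2}; its interior {2}; cl(A) = X∖{2} = {3, 5, 4, 1}
boundary = {3, 5, 4, 1} ∖ {3} = {5, 4, 1}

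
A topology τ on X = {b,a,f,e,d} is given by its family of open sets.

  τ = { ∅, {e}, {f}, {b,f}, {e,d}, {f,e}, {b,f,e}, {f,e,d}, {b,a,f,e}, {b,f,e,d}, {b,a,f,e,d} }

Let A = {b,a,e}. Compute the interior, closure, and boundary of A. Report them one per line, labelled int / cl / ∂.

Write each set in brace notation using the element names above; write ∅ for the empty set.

interior: largest open inside A is {e} (from ∅, {e})
cl via duality: int({f,d}) = {f}, so X∖{f} = {b,a,e,d}
cl∖int = {b,a,d}

int(A) = {e}
cl(A)  = {b,a,e,d}
∂A     = {b,a,d}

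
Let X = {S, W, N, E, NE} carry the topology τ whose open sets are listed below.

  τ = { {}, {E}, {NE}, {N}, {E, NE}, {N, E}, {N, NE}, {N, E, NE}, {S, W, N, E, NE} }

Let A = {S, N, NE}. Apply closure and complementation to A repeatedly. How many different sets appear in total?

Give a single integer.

6

cl via duality: int({W, E}) = {E}, so X∖{E} = {S, W, N, NE}
Write k for closure, c for complement:
  1. A     = {S, N, NE}
  2. kA    = {S, W, N, NE}
  3. cA    = {W, E}
  4. ckA   = {E}
  5. kcA   = {S, W, E}
  6. ckcA  = {N, NE}
applying k or c yields no new set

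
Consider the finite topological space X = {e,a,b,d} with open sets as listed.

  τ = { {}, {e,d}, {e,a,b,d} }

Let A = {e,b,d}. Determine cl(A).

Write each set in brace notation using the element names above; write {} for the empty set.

{e,a,b,d}

closure: X∖int(X∖A) = X∖{} = {e,a,b,d}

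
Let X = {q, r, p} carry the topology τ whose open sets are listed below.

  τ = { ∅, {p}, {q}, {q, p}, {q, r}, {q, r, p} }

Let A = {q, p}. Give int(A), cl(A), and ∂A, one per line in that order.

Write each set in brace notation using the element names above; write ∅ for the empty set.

int(A) = {q, p}
cl(A)  = {q, r, p}
∂A     = {r}

opens ⊆ A: ∅, {q}, {p}, {q, p}; union → int = {q, p}
complement {r}; its interior ∅; cl(A) = X∖∅ = {q, r, p}
boundary = {q, r, p} ∖ {q, p} = {r}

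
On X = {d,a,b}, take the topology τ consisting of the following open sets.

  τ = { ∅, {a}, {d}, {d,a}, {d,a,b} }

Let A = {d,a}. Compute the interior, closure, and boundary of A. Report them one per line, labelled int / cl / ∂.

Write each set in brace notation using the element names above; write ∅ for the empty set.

U open, U⊆A: ∅, {d}, {a}, {d,a}. int(A) = ⋃ = {d,a}
X∖A={b}, int(X∖A)=∅, hence cl(A)={d,a,b}
∂A: remove int from cl → {b}

int(A) = {d,a}
cl(A)  = {d,a,b}
∂A     = {b}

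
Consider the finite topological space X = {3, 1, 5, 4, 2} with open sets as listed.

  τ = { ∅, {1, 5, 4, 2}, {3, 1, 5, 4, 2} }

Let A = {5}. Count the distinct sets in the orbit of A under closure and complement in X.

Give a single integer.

4

X∖A={3, 1, 4, 2}, int(X∖A)=∅, hence cl(A)={3, 1, 5, 4, 2}
Orbit (k=closure, c=complement):
  1. A     = {5}
  2. kA    = {3, 1, 5, 4, 2}
  3. cA    = {3, 1, 4, 2}
  4. ckA   = ∅
(closed under both — stop)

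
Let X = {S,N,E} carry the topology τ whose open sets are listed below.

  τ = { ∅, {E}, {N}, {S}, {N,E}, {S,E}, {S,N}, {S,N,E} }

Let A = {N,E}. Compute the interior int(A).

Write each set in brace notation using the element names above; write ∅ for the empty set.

U open, U⊆A: ∅, {N}, {E}, {N,E}. int(A) = ⋃ = {N,E}

{N,E}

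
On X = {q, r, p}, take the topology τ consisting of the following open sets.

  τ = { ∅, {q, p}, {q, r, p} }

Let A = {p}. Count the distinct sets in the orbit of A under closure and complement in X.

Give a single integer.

closure: X∖int(X∖A) = X∖∅ = {q, r, p}
Let k=closure and c=complement:
  1. A     = {p}
  2. kA    = {q, r, p}
  3. cA    = {q, r}
  4. ckA   = ∅
— saturated at 4

4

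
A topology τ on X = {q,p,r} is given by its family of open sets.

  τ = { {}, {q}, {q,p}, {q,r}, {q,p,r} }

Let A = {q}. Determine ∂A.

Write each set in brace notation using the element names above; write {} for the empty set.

{p,r}

U open, U⊆A: {}, {q}. int(A) = ⋃ = {q}
X∖A={p,r}, int(X∖A)={}, hence cl(A)={q,p,r}
∂A: remove int from cl → {p,r}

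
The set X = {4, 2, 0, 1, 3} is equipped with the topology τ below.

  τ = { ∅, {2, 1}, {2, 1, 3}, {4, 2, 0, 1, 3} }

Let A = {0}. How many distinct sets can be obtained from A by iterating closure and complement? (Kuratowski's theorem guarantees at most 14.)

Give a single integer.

closure: X∖int(X∖A) = X∖{2, 1, 3} = {4, 0}
Let k=closure and c=complement:
  1. A     = {0}
  2. kA    = {4, 0}
  3. cA    = {4, 2, 1, 3}
  4. ckA   = {2, 1, 3}
  5. kcA   = {4, 2, 0, 1, 3}
  6. ckcA  = ∅
— saturated at 6

6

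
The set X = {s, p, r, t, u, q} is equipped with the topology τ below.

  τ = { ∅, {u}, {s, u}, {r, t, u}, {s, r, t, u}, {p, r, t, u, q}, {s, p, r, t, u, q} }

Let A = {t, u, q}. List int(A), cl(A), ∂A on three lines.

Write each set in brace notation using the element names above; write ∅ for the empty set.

int(A) = {u}
cl(A)  = {s, p, r, t, u, q}
∂A     = {s, p, r, t, q}

opens ⊆ A: ∅, {u}; union → int = {u}
complement {s, p, r}; its interior ∅; cl(A) = X∖∅ = {s, p, r, t, u, q}
boundary = {s, p, r, t, u, q} ∖ {u} = {s, p, r, t, q}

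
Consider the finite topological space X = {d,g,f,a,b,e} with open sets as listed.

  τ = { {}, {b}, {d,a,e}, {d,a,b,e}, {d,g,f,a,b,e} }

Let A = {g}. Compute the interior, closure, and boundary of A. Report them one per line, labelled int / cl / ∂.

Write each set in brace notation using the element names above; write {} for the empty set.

int(A) = {}
cl(A)  = {g,f}
∂A     = {g,f}

open subsets of A: {}; so int(A) = {}
closure: X∖int(X∖A) = X∖{d,a,b,e} = {g,f}
∂A = {g,f} minus {} = {g,f}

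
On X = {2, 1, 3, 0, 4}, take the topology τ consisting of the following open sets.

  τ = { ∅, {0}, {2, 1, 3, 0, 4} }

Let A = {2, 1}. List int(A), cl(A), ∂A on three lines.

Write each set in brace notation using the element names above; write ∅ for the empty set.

int(A) = ∅
cl(A)  = {2, 1, 3, 4}
∂A     = {2, 1, 3, 4}

open subsets of A: ∅; so int(A) = ∅
closure: X∖int(X∖A) = X∖{0} = {2, 1, 3, 4}
∂A = {2, 1, 3, 4} minus ∅ = {2, 1, 3, 4}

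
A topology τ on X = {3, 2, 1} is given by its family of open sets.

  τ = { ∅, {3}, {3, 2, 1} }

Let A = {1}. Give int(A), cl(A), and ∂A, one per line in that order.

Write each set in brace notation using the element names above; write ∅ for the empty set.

int(A) = ∅
cl(A)  = {2, 1}
∂A     = {2, 1}

U open, U⊆A: ∅. int(A) = ⋃ = ∅
X∖A={3, 2}, int(X∖A)={3}, hence cl(A)={2, 1}
∂A: remove int from cl → {2, 1}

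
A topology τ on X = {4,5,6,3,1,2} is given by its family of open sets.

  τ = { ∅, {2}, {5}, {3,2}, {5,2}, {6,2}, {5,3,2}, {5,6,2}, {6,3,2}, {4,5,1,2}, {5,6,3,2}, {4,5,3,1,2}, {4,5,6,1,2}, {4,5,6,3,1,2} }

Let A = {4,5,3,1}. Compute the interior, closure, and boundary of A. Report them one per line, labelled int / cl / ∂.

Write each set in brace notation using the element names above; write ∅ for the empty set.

int(A) = {5}
cl(A)  = {4,5,3,1}
∂A     = {4,3,1}

opens ⊆ A: ∅, {5}; union → int = {5}
complement {6,2}; its interior {6,2}; cl(A) = X∖{6,2} = {4,5,3,1}
boundary = {4,5,3,1} ∖ {5} = {4,3,1}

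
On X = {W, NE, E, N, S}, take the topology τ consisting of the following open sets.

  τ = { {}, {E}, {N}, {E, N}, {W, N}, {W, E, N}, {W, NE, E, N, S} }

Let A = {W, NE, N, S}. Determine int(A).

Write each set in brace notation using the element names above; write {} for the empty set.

U open, U⊆A: {}, {N}, {W, N}. int(A) = ⋃ = {W, N}

{W, N}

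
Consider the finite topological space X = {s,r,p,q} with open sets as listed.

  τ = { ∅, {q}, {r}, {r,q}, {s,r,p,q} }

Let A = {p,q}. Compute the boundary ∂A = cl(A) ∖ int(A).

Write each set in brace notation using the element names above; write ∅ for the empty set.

open subsets of A: ∅, {q}; so int(A) = {q}
closure: X∖int(X∖A) = X∖{r} = {s,p,q}
∂A = {s,p,q} minus {q} = {s,p}

{s,p}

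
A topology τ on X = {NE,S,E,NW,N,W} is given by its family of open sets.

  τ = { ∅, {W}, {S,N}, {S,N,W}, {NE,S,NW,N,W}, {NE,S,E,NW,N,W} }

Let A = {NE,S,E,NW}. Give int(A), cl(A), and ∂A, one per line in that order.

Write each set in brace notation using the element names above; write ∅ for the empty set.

U open, U⊆A: ∅. int(A) = ⋃ = ∅
X∖A={N,W}, int(X∖A)={W}, hence cl(A)={NE,S,E,NW,N}
∂A: remove int from cl → {NE,S,E,NW,N}

int(A) = ∅
cl(A)  = {NE,S,E,NW,N}
∂A     = {NE,S,E,NW,N}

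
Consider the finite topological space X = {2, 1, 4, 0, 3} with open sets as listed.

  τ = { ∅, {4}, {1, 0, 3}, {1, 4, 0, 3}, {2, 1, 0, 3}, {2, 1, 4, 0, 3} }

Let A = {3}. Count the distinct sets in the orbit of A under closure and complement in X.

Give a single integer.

6

complement {2, 1, 4, 0}; its interior {4}; cl(A) = X∖{4} = {2, 1, 0, 3}
With k = closure, c = complement:
  1. A     = {3}
  2. kA    = {2, 1, 0, 3}
  3. cA    = {2, 1, 4, 0}
  4. ckA   = {4}
  5. kcA   = {2, 1, 4, 0, 3}
  6. ckcA  = ∅
k, c of each give nothing new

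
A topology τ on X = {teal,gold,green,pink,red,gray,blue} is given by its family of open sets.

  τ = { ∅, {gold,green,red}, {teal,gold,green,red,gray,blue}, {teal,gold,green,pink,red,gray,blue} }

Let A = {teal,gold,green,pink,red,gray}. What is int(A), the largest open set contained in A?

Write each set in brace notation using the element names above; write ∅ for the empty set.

opens ⊆ A: ∅, {gold,green,red}; union → int = {gold,green,red}

{gold,green,red}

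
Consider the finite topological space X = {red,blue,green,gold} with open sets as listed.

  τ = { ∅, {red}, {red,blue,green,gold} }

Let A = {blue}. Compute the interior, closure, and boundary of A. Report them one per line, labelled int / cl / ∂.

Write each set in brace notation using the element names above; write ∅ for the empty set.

interior: largest open inside A is ∅ (from ∅)
cl via duality: int({red,green,gold}) = {red}, so X∖{red} = {blue,green,gold}
cl∖int = {blue,green,gold}

int(A) = ∅
cl(A)  = {blue,green,gold}
∂A     = {blue,green,gold}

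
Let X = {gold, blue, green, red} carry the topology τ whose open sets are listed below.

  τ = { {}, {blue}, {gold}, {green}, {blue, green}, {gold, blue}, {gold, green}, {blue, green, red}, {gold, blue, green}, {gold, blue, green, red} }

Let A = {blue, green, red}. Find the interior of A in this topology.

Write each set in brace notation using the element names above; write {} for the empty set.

U open, U⊆A: {}, {green}, {blue}, {blue, green}, {blue, green, red}. int(A) = ⋃ = {blue, green, red}

{blue, green, red}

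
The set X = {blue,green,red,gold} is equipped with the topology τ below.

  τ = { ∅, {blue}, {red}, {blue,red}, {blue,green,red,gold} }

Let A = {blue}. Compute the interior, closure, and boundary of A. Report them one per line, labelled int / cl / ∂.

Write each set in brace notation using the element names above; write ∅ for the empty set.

int(A) = {blue}
cl(A)  = {blue,green,gold}
∂A     = {green,gold}

opens ⊆ A: ∅, {blue}; union → int = {blue}
complement {green,red,gold}; its interior {red}; cl(A) = X∖{red} = {blue,green,gold}
boundary = {blue,green,gold} ∖ {blue} = {green,gold}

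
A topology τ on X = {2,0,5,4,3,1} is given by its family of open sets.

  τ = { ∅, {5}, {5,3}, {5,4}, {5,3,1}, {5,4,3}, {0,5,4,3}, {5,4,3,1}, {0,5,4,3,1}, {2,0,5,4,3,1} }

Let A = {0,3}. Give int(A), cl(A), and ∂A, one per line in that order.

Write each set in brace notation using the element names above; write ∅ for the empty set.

int(A) = ∅
cl(A)  = {2,0,3,1}
∂A     = {2,0,3,1}

opens ⊆ A: ∅; union → int = ∅
complement {2,5,4,1}; its interior {5,4}; cl(A) = X∖{5,4} = {2,0,3,1}
boundary = {2,0,3,1} ∖ ∅ = {2,0,3,1}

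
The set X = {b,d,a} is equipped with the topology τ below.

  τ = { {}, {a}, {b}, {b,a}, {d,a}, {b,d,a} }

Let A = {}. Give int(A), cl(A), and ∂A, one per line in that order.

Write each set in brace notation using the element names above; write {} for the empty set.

U open, U⊆A: {}. int(A) = ⋃ = {}
X∖A={b,d,a}, int(X∖A)={b,d,a}, hence cl(A)={}
∂A: remove int from cl → {}

int(A) = {}
cl(A)  = {}
∂A     = {}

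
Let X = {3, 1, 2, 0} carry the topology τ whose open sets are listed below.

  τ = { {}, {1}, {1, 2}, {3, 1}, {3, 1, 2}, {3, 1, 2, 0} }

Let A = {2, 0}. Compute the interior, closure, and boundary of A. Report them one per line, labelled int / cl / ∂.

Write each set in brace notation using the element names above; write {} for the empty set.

open subsets of A: {}; so int(A) = {}
closure: X∖int(X∖A) = X∖{3, 1} = {2, 0}
∂A = {2, 0} minus {} = {2, 0}

int(A) = {}
cl(A)  = {2, 0}
∂A     = {2, 0}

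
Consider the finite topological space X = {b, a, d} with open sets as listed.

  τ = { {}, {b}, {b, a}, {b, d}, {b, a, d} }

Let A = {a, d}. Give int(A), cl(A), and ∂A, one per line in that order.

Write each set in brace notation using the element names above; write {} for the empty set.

opens ⊆ A: {}; union → int = {}
complement {b}; its interior {b}; cl(A) = X∖{b} = {a, d}
boundary = {a, d} ∖ {} = {a, d}

int(A) = {}
cl(A)  = {a, d}
∂A     = {a, d}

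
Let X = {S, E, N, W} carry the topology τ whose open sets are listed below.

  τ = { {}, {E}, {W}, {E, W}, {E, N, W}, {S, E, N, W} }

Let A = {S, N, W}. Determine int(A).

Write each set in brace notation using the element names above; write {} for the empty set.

opens ⊆ A: {}, {W}; union → int = {W}

{W}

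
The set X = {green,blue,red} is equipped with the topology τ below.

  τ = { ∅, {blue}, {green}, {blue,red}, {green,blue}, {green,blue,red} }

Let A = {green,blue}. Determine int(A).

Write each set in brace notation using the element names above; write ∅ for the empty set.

U open, U⊆A: ∅, {blue}, {green}, {green,blue}. int(A) = ⋃ = {green,blue}

{green,blue}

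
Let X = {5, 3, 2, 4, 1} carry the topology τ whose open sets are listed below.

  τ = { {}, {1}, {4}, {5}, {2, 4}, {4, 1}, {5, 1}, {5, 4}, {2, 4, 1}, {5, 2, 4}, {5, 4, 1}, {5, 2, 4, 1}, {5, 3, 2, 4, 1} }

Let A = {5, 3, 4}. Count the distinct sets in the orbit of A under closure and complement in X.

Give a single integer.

cl via duality: int({2, 1}) = {1}, so X∖{1} = {5, 3, 2, 4}
Write k for closure, c for complement:
  1. A     = {5, 3, 4}
  2. kA    = {5, 3, 2, 4}
  3. cA    = {2, 1}
  4. ckA   = {1}
  5. kcA   = {3, 2, 1}
  6. kckA  = {3, 1}
  7. ckcA  = {5, 4}
  8. ckckA = {5, 2, 4}
applying k or c yields no new set

8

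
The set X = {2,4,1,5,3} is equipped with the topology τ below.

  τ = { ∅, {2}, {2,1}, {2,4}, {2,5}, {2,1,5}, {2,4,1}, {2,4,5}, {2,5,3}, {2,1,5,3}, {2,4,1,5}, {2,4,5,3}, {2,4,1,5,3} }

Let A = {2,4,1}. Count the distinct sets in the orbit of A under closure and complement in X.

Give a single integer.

closure: X∖int(X∖A) = X∖∅ = {2,4,1,5,3}
Let k=closure and c=complement:
  1. A     = {2,4,1}
  2. kA    = {2,4,1,5,3}
  3. cA    = {5,3}
  4. ckA   = ∅
— saturated at 4

4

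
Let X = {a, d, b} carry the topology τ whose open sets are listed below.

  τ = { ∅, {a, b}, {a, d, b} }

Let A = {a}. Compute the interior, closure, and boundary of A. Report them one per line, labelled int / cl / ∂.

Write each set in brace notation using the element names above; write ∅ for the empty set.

open subsets of A: ∅; so int(A) = ∅
closure: X∖int(X∖A) = X∖∅ = {a, d, b}
∂A = {a, d, b} minus ∅ = {a, d, b}

int(A) = ∅
cl(A)  = {a, d, b}
∂A     = {a, d, b}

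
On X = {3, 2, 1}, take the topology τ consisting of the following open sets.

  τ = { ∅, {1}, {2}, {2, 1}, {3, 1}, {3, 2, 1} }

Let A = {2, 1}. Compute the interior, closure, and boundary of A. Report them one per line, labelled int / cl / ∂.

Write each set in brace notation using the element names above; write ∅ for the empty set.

interior: largest open inside A is {2, 1} (from ∅, {2}, {1}, {2, 1})
cl via duality: int({3}) = ∅, so X∖∅ = {3, 2, 1}
cl∖int = {3}

int(A) = {2, 1}
cl(A)  = {3, 2, 1}
∂A     = {3}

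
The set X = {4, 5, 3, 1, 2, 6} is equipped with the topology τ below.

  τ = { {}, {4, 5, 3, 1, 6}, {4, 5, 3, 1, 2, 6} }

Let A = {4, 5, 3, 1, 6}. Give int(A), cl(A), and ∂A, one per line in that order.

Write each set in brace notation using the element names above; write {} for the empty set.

interior: largest open inside A is {4, 5, 3, 1, 6} (from {}, {4, 5, 3, 1, 6})
cl via duality: int({2}) = {}, so X∖{} = {4, 5, 3, 1, 2, 6}
cl∖int = {2}

int(A) = {4, 5, 3, 1, 6}
cl(A)  = {4, 5, 3, 1, 2, 6}
∂A     = {2}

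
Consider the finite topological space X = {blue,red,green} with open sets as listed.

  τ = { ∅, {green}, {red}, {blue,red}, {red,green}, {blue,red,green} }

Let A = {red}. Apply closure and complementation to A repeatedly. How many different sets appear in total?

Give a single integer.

cl via duality: int({blue,green}) = {green}, so X∖{green} = {blue,red}
Write k for closure, c for complement:
  1. A     = {red}
  2. kA    = {blue,red}
  3. cA    = {blue,green}
  4. ckA   = {green}
applying k or c yields no new set

4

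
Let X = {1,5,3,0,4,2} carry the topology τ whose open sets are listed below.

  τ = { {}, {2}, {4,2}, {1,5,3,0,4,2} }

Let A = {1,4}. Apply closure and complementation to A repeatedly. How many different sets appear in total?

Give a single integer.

closure: X∖int(X∖A) = X∖{2} = {1,5,3,0,4}
Let k=closure and c=complement:
  1. A     = {1,4}
  2. kA    = {1,5,3,0,4}
  3. cA    = {5,3,0,2}
  4. ckA   = {2}
  5. kcA   = {1,5,3,0,4,2}
  6. ckcA  = {}
— saturated at 6

6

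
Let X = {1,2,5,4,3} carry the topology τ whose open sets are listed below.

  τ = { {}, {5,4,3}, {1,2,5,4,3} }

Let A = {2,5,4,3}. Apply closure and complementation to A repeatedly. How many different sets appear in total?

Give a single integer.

cl via duality: int({1}) = {}, so X∖{} = {1,2,5,4,3}
Write k for closure, c for complement:
  1. A     = {2,5,4,3}
  2. kA    = {1,2,5,4,3}
  3. cA    = {1}
  4. ckA   = {}
  5. kcA   = {1,2}
  6. ckcA  = {5,4,3}
applying k or c yields no new set

6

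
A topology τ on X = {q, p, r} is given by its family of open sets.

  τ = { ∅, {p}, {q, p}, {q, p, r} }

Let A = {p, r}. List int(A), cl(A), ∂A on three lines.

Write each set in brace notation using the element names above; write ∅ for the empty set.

int(A) = {p}
cl(A)  = {q, p, r}
∂A     = {q, r}

opens ⊆ A: ∅, {p}; union → int = {p}
complement {q}; its interior ∅; cl(A) = X∖∅ = {q, p, r}
boundary = {q, p, r} ∖ {p} = {q, r}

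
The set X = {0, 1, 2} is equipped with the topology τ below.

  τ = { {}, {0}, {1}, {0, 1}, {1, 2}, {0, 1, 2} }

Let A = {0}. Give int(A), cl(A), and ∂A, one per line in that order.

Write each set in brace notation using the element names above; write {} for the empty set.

interior: largest open inside A is {0} (from {}, {0})
cl via duality: int({1, 2}) = {1, 2}, so X∖{1, 2} = {0}
cl∖int = {}

int(A) = {0}
cl(A)  = {0}
∂A     = {}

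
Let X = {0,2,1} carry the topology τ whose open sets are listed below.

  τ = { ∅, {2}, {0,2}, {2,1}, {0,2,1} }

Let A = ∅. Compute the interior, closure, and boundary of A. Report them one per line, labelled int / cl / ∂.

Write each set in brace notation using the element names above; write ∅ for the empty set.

int(A) = ∅
cl(A)  = ∅
∂A     = ∅

open subsets of A: ∅; so int(A) = ∅
closure: X∖int(X∖A) = X∖{0,2,1} = ∅
∂A = ∅ minus ∅ = ∅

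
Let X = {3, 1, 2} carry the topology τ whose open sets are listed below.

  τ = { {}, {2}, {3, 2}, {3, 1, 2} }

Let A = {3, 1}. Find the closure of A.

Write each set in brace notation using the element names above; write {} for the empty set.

{3, 1}

complement {2}; its interior {2}; cl(A) = X∖{2} = {3, 1}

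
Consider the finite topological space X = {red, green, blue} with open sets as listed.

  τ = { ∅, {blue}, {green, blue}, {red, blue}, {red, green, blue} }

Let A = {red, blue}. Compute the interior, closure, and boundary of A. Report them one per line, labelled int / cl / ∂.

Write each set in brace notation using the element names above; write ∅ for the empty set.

int(A) = {red, blue}
cl(A)  = {red, green, blue}
∂A     = {green}

opens ⊆ A: ∅, {blue}, {red, blue}; union → int = {red, blue}
complement {green}; its interior ∅; cl(A) = X∖∅ = {red, green, blue}
boundary = {red, green, blue} ∖ {red, blue} = {green}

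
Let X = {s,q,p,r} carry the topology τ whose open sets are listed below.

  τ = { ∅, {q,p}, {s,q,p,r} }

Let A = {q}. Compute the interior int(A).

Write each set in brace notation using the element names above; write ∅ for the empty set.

∅

open subsets of A: ∅; so int(A) = ∅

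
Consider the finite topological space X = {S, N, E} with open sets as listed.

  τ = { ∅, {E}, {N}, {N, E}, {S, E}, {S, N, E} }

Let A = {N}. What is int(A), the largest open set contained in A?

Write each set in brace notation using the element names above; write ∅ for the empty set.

{N}

open subsets of A: ∅, {N}; so int(A) = {N}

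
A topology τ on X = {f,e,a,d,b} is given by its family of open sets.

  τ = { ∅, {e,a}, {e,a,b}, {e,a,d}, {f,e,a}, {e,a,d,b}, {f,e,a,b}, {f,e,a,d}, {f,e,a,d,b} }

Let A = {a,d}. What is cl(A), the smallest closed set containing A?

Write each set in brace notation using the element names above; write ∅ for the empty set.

{f,e,a,d,b}

X∖A={f,e,b}, int(X∖A)=∅, hence cl(A)={f,e,a,d,b}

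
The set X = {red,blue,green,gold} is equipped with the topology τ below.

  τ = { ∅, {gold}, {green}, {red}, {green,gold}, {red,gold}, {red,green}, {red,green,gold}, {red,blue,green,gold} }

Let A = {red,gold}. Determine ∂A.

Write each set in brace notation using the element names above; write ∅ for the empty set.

{blue}

U open, U⊆A: ∅, {red}, {gold}, {red,gold}. int(A) = ⋃ = {red,gold}
X∖A={blue,green}, int(X∖A)={green}, hence cl(A)={red,blue,gold}
∂A: remove int from cl → {blue}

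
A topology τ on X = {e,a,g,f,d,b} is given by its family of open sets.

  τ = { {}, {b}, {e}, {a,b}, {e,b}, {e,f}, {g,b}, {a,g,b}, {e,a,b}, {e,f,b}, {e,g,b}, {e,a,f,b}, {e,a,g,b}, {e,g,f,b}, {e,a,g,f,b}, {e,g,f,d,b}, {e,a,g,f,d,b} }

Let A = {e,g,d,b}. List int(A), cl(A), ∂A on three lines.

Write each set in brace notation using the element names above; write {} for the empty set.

int(A) = {e,g,b}
cl(A)  = {e,a,g,f,d,b}
∂A     = {a,f,d}

interior: largest open inside A is {e,g,b} (from {}, {b}, {e}, {g,b}, {e,b}, {e,g,b})
cl via duality: int({a,f}) = {}, so X∖{} = {e,a,g,f,d,b}
cl∖int = {a,f,d}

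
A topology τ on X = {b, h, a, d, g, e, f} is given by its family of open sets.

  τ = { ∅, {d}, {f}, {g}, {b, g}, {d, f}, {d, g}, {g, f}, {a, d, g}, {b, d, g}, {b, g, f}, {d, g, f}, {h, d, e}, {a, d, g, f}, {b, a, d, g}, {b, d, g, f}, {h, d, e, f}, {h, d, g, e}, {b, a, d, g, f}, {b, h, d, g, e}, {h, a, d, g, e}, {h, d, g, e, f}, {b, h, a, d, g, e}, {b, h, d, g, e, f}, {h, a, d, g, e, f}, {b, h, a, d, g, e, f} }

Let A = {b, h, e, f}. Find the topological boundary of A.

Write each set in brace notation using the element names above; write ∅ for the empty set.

opens ⊆ A: ∅, {f}; union → int = {f}
complement {a, d, g}; its interior {a, d, g}; cl(A) = X∖{a, d, g} = {b, h, e, f}
boundary = {b, h, e, f} ∖ {f} = {b, h, e}

{b, h, e}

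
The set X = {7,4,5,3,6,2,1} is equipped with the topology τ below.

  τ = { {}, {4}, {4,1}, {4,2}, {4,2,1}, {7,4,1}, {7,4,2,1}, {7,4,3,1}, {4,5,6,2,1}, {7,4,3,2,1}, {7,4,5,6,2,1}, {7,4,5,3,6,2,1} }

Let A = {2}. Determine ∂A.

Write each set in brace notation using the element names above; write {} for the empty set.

interior: largest open inside A is {} (from {})
cl via duality: int({7,4,5,3,6,1}) = {7,4,3,1}, so X∖{7,4,3,1} = {5,6,2}
cl∖int = {5,6,2}

{5,6,2}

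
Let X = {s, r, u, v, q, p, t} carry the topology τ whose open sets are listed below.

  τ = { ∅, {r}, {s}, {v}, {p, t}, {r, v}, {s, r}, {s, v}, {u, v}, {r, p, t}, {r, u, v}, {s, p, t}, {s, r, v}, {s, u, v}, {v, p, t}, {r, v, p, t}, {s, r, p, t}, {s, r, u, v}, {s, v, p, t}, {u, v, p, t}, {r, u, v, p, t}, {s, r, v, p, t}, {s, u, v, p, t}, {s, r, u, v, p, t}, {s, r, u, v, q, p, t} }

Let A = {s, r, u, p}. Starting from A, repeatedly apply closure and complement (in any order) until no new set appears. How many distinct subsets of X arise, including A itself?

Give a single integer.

cl via duality: int({v, q, t}) = {v}, so X∖{v} = {s, r, u, q, p, t}
Write k for closure, c for complement:
  1. A     = {s, r, u, p}
  2. kA    = {s, r, u, q, p, t}
  3. cA    = {v, q, t}
  4. ckA   = {v}
  5. kcA   = {u, v, q, p, t}
  6. kckA  = {u, v, q}
  7. ckcA  = {s, r}
  8. ckckA = {s, r, p, t}
  9. kckcA = {s, r, q}
  10. kckckA = {s, r, q, p, t}
  11. ckckcA = {u, v, p, t}
  12. ckckckA = {u, v}
applying k or c yields no new set

12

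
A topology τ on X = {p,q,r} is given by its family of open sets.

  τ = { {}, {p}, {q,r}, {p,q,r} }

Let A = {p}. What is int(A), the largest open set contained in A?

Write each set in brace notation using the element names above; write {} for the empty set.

{p}

U open, U⊆A: {}, {p}. int(A) = ⋃ = {p}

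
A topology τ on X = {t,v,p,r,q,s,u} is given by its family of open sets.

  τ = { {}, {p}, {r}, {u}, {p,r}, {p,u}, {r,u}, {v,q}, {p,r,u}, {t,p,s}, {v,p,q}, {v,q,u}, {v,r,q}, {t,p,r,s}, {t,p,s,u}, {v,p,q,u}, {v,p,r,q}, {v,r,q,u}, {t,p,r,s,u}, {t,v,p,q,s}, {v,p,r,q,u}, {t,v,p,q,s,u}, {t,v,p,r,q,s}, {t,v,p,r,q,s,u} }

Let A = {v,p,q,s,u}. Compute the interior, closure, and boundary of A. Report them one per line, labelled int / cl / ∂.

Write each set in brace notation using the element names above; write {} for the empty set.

int(A) = {v,p,q,u}
cl(A)  = {t,v,p,q,s,u}
∂A     = {t,s}

interior: largest open inside A is {v,p,q,u} (from {}, {p}, {u}, {p,u}, {v,q}, {v,p,q}, {v,q,u}, {v,p,q,u})
cl via duality: int({t,r}) = {r}, so X∖{r} = {t,v,p,q,s,u}
cl∖int = {t,s}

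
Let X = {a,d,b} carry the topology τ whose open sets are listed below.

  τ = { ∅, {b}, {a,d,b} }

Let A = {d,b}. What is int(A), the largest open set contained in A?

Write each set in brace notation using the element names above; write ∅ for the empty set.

interior: largest open inside A is {b} (from ∅, {b})

{b}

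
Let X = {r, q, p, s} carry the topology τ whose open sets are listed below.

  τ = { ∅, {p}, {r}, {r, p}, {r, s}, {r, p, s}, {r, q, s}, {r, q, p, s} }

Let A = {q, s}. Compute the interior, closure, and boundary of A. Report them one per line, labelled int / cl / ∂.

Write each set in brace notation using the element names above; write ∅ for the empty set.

int(A) = ∅
cl(A)  = {q, s}
∂A     = {q, s}

U open, U⊆A: ∅. int(A) = ⋃ = ∅
X∖A={r, p}, int(X∖A)={r, p}, hence cl(A)={q, s}
∂A: remove int from cl → {q, s}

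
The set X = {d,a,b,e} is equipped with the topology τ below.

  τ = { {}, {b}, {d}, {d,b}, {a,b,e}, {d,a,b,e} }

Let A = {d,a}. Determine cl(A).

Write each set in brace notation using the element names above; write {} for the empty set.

closure: X∖int(X∖A) = X∖{b} = {d,a,e}

{d,a,e}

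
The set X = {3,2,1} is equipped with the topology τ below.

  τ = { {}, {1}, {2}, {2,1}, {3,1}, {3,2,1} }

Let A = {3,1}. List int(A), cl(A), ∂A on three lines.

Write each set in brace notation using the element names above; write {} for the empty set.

interior: largest open inside A is {3,1} (from {}, {1}, {3,1})
cl via duality: int({2}) = {2}, so X∖{2} = {3,1}
cl∖int = {}

int(A) = {3,1}
cl(A)  = {3,1}
∂A     = {}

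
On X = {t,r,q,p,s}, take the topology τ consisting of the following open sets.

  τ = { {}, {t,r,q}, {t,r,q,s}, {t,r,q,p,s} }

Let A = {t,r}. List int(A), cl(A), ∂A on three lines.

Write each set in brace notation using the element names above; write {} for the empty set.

int(A) = {}
cl(A)  = {t,r,q,p,s}
∂A     = {t,r,q,p,s}

interior: largest open inside A is {} (from {})
cl via duality: int({q,p,s}) = {}, so X∖{} = {t,r,q,p,s}
cl∖int = {t,r,q,p,s}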